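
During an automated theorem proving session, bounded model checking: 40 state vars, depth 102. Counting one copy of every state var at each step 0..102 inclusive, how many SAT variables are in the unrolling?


BMC unrolls to depth k, creating one copy of each state var for steps 0..k.
Step count = 102 + 1 = 103 (steps 0 through 102)
Vars per step = 40
Total = 40 * 103 = 4120

4120


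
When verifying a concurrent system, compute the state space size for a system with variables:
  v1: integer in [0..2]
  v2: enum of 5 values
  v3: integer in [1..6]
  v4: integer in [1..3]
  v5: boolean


State space = product of domain sizes of all variables.
Domain sizes:
  v1 (integer in [0..2]): 3
  v2 (enum of 5 values): 5
  v3 (integer in [1..6]): 6
  v4 (integer in [1..3]): 3
  v5 (boolean): 2
Product = 3 * 5 * 6 * 3 * 2 = 540

540


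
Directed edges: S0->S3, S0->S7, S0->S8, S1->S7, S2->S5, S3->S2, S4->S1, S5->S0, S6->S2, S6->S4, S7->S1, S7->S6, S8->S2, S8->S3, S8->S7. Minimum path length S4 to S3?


BFS layer-by-layer from S4:
  dist 0: {S4}
  dist 1: {S1}
  dist 2: {S7}
  dist 3: {S6}
  dist 4: {S2}
  dist 5: {S5}
  dist 6: {S0}
  dist 7: {S3, S8}
  -> S3 reached at distance 7
Shortest path length = 7

7


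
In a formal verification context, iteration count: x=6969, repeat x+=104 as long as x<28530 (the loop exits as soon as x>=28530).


Step 1: x goes from 6969 toward 28530 by 104; the body runs while x<28530, so iterations = ceil((bound-start)/step)
Step 2: Distance=21561
Step 3: ceil(21561/104)=208

208


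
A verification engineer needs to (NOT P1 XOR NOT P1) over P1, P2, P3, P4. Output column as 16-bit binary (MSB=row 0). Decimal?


Formula: (NOT P1 XOR NOT P1) over P1, P2, P3, P4 (16 rows)
Evaluate each row (bits = P1,P2,P3,P4, MSB first):
  row 0 [0000]: (NOT 0 XOR NOT 0) -> 0
  row 1 [0001]: (NOT 0 XOR NOT 0) -> 0
  row 2 [0010]: (NOT 0 XOR NOT 0) -> 0
  row 3 [0011]: (NOT 0 XOR NOT 0) -> 0
  row 4 [0100]: (NOT 0 XOR NOT 0) -> 0
  row 5 [0101]: (NOT 0 XOR NOT 0) -> 0
  row 6 [0110]: (NOT 0 XOR NOT 0) -> 0
  row 7 [0111]: (NOT 0 XOR NOT 0) -> 0
  row 8 [1000]: (NOT 1 XOR NOT 1) -> 0
  row 9 [1001]: (NOT 1 XOR NOT 1) -> 0
  row 10 [1010]: (NOT 1 XOR NOT 1) -> 0
  row 11 [1011]: (NOT 1 XOR NOT 1) -> 0
  row 12 [1100]: (NOT 1 XOR NOT 1) -> 0
  row 13 [1101]: (NOT 1 XOR NOT 1) -> 0
  row 14 [1110]: (NOT 1 XOR NOT 1) -> 0
  row 15 [1111]: (NOT 1 XOR NOT 1) -> 0
Full result column, 4 rows per line (P1,P2 fixed per line; P3,P4 runs 00..11 left to right):
  rows 0-3 [P1,P2=00]: 0000  = hex 0
  rows 4-7 [P1,P2=01]: 0000  = hex 0
  rows 8-11 [P1,P2=10]: 0000  = hex 0
  rows 12-15 [P1,P2=11]: 0000  = hex 0
Output column (row 0 .. row 15) = 0000000000000000
Output column grouped in 4s = 0000 0000 0000 0000 = 0x0000
Convert to decimal digit by digit (value = value*16 + digit):
  0 -> 0
  0*16 + 0 = 0
  0*16 + 0 = 0
  0*16 + 0 = 0
Decimal = 0

0


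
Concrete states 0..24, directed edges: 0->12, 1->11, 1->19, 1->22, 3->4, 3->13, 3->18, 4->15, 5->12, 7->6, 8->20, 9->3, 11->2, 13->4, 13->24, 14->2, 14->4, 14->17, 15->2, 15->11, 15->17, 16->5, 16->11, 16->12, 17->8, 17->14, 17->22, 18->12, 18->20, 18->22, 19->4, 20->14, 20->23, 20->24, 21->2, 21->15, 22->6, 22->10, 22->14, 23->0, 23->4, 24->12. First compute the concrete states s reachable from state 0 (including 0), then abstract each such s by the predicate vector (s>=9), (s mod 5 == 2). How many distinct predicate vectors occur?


BFS from 0:
Concrete reachable: {0, 12}
Abstract via predicates (s>=9), (s mod 5 == 2):
  (0,0) <- {0}
  (1,1) <- {12}
Distinct abstract states = 2

2


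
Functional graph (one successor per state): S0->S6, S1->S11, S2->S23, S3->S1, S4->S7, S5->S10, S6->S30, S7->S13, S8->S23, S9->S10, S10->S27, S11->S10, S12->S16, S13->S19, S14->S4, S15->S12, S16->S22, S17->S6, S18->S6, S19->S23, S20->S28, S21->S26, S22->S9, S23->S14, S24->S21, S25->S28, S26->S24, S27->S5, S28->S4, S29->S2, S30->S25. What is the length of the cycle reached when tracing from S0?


Trace from S0 until a state repeats:
  S0 -> S6 -> S30 -> S25 -> S28 -> S4 -> S7 -> S13 -> S19 -> S23 -> S14 -> S4
S4 first seen at step 5, revisited at step 11.
Cycle length = 11 - 5 = 6

6


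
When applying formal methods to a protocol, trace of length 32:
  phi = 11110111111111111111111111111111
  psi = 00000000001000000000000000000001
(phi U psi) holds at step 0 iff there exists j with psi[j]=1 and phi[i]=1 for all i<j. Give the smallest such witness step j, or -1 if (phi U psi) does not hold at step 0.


(phi U psi) at 0: need smallest j with psi[j]=1 and phi[i]=1 for all i in [0,j).
Scan from step 0:
  step 0: phi=1, psi=0 -> continue
  step 1: phi=1, psi=0 -> continue
  step 2: phi=1, psi=0 -> continue
  step 3: phi=1, psi=0 -> continue
  step 4: phi=0 -> phi-prefix broken from here
  step 10: psi=1 but phi already failed -> not a witness
  step 31: psi=1 but phi already failed -> not a witness
  end of trace: no witness -> -1
Witness step = -1

-1


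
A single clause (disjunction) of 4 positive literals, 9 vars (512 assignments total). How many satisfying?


Step 1: Total=2^9=512
Step 2: Unsat when all 4 false: 2^5=32
Step 3: Sat=512-32=480

480


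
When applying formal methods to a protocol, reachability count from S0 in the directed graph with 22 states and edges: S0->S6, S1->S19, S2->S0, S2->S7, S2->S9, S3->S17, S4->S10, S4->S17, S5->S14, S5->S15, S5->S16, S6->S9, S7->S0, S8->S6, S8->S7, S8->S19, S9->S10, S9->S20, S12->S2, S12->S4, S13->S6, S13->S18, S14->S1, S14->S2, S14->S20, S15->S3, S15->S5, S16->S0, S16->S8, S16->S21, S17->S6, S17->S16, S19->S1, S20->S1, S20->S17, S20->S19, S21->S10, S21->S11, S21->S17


BFS from S0:
  layer 0: {S0}
  layer 1: {S6}
  layer 2: {S9}
  layer 3: {S10, S20}
  layer 4: {S1, S17, S19}
  layer 5: {S16}
  layer 6: {S8, S21}
  layer 7: {S7, S11}
Reachable set: {S0, S1, S6, S7, S8, S9, S10, S11, S16, S17, S19, S20, S21}
Count = 13

13


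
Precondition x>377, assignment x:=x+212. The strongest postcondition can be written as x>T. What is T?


Formula: sp(P, x:=E) = exists old_x. (x = E[old_x/x]) AND P[old_x/x] (old_x is the value of x before the assignment; eliminate old_x by solving x = E[old_x/x] for old_x)
Step 1: Precondition P: x>377, i.e. old_x > 377
Step 2: Assignment gives x = old_x + 212, so old_x = x - 212
Step 3: Substitute into P: x - 212 > 377
Step 4: Simplify: x > 377+212 = 589

589


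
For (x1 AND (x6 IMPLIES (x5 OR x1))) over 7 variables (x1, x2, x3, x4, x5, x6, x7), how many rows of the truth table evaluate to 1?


Formula: (x1 AND (x6 IMPLIES (x5 OR x1))) over 7 vars (128 rows)
Evaluate each row (x1, x2, x3, x4, x5, x6, x7 as bits, MSB first):
  row 0 [0000000]: (0 AND (0 IMPLIES (0 OR 0))) -> 0
  row 1 [0000001]: (0 AND (0 IMPLIES (0 OR 0))) -> 0
  row 2 [0000010]: (0 AND (1 IMPLIES (0 OR 0))) -> 0
  row 3 [0000011]: (0 AND (1 IMPLIES (0 OR 0))) -> 0
  row 4 [0000100]: (0 AND (0 IMPLIES (1 OR 0))) -> 0
  (every remaining row is evaluated the same way; all 128 results are listed next)
Full result column, 8 rows per line (x1,x2,x3,x4 fixed per line; x5,x6,x7 runs 000..111 left to right):
  rows 0-7 [x1,x2,x3,x4=0000]: 00000000  (ones: 0)
  rows 8-15 [x1,x2,x3,x4=0001]: 00000000  (ones: 0)
  rows 16-23 [x1,x2,x3,x4=0010]: 00000000  (ones: 0)
  rows 24-31 [x1,x2,x3,x4=0011]: 00000000  (ones: 0)
  rows 32-39 [x1,x2,x3,x4=0100]: 00000000  (ones: 0)
  rows 40-47 [x1,x2,x3,x4=0101]: 00000000  (ones: 0)
  rows 48-55 [x1,x2,x3,x4=0110]: 00000000  (ones: 0)
  rows 56-63 [x1,x2,x3,x4=0111]: 00000000  (ones: 0)
  rows 64-71 [x1,x2,x3,x4=1000]: 11111111  (ones: 8)
  rows 72-79 [x1,x2,x3,x4=1001]: 11111111  (ones: 8)
  rows 80-87 [x1,x2,x3,x4=1010]: 11111111  (ones: 8)
  rows 88-95 [x1,x2,x3,x4=1011]: 11111111  (ones: 8)
  rows 96-103 [x1,x2,x3,x4=1100]: 11111111  (ones: 8)
  rows 104-111 [x1,x2,x3,x4=1101]: 11111111  (ones: 8)
  rows 112-119 [x1,x2,x3,x4=1110]: 11111111  (ones: 8)
  rows 120-127 [x1,x2,x3,x4=1111]: 11111111  (ones: 8)
Count of 1-rows = 0+0+0+0+0+0+0+0+8+8+8+8+8+8+8+8 = 64

64


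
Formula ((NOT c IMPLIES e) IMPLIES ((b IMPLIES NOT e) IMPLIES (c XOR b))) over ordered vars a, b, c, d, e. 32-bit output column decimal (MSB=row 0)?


Formula: ((NOT c IMPLIES e) IMPLIES ((b IMPLIES NOT e) IMPLIES (c XOR b))) over a, b, c, d, e (32 rows)
Evaluate each row (bits = a,b,c,d,e, MSB first):
  row 0 [00000]: ((NOT 0 IMPLIES 0) IMPLIES ((0 IMPLIES NOT 0) IMPLIES (0 XOR 0))) -> 1
  row 1 [00001]: ((NOT 0 IMPLIES 1) IMPLIES ((0 IMPLIES NOT 1) IMPLIES (0 XOR 0))) -> 0
  row 2 [00010]: ((NOT 0 IMPLIES 0) IMPLIES ((0 IMPLIES NOT 0) IMPLIES (0 XOR 0))) -> 1
  row 3 [00011]: ((NOT 0 IMPLIES 1) IMPLIES ((0 IMPLIES NOT 1) IMPLIES (0 XOR 0))) -> 0
  row 4 [00100]: ((NOT 1 IMPLIES 0) IMPLIES ((0 IMPLIES NOT 0) IMPLIES (1 XOR 0))) -> 1
  row 5 [00101]: ((NOT 1 IMPLIES 1) IMPLIES ((0 IMPLIES NOT 1) IMPLIES (1 XOR 0))) -> 1
  row 6 [00110]: ((NOT 1 IMPLIES 0) IMPLIES ((0 IMPLIES NOT 0) IMPLIES (1 XOR 0))) -> 1
  row 7 [00111]: ((NOT 1 IMPLIES 1) IMPLIES ((0 IMPLIES NOT 1) IMPLIES (1 XOR 0))) -> 1
  row 8 [01000]: ((NOT 0 IMPLIES 0) IMPLIES ((1 IMPLIES NOT 0) IMPLIES (0 XOR 1))) -> 1
  row 9 [01001]: ((NOT 0 IMPLIES 1) IMPLIES ((1 IMPLIES NOT 1) IMPLIES (0 XOR 1))) -> 1
  row 10 [01010]: ((NOT 0 IMPLIES 0) IMPLIES ((1 IMPLIES NOT 0) IMPLIES (0 XOR 1))) -> 1
  row 11 [01011]: ((NOT 0 IMPLIES 1) IMPLIES ((1 IMPLIES NOT 1) IMPLIES (0 XOR 1))) -> 1
  row 12 [01100]: ((NOT 1 IMPLIES 0) IMPLIES ((1 IMPLIES NOT 0) IMPLIES (1 XOR 1))) -> 0
  row 13 [01101]: ((NOT 1 IMPLIES 1) IMPLIES ((1 IMPLIES NOT 1) IMPLIES (1 XOR 1))) -> 1
  row 14 [01110]: ((NOT 1 IMPLIES 0) IMPLIES ((1 IMPLIES NOT 0) IMPLIES (1 XOR 1))) -> 0
  row 15 [01111]: ((NOT 1 IMPLIES 1) IMPLIES ((1 IMPLIES NOT 1) IMPLIES (1 XOR 1))) -> 1
  row 16 [10000]: ((NOT 0 IMPLIES 0) IMPLIES ((0 IMPLIES NOT 0) IMPLIES (0 XOR 0))) -> 1
  row 17 [10001]: ((NOT 0 IMPLIES 1) IMPLIES ((0 IMPLIES NOT 1) IMPLIES (0 XOR 0))) -> 0
  row 18 [10010]: ((NOT 0 IMPLIES 0) IMPLIES ((0 IMPLIES NOT 0) IMPLIES (0 XOR 0))) -> 1
  row 19 [10011]: ((NOT 0 IMPLIES 1) IMPLIES ((0 IMPLIES NOT 1) IMPLIES (0 XOR 0))) -> 0
  row 20 [10100]: ((NOT 1 IMPLIES 0) IMPLIES ((0 IMPLIES NOT 0) IMPLIES (1 XOR 0))) -> 1
  row 21 [10101]: ((NOT 1 IMPLIES 1) IMPLIES ((0 IMPLIES NOT 1) IMPLIES (1 XOR 0))) -> 1
  row 22 [10110]: ((NOT 1 IMPLIES 0) IMPLIES ((0 IMPLIES NOT 0) IMPLIES (1 XOR 0))) -> 1
  row 23 [10111]: ((NOT 1 IMPLIES 1) IMPLIES ((0 IMPLIES NOT 1) IMPLIES (1 XOR 0))) -> 1
  row 24 [11000]: ((NOT 0 IMPLIES 0) IMPLIES ((1 IMPLIES NOT 0) IMPLIES (0 XOR 1))) -> 1
  row 25 [11001]: ((NOT 0 IMPLIES 1) IMPLIES ((1 IMPLIES NOT 1) IMPLIES (0 XOR 1))) -> 1
  row 26 [11010]: ((NOT 0 IMPLIES 0) IMPLIES ((1 IMPLIES NOT 0) IMPLIES (0 XOR 1))) -> 1
  row 27 [11011]: ((NOT 0 IMPLIES 1) IMPLIES ((1 IMPLIES NOT 1) IMPLIES (0 XOR 1))) -> 1
  row 28 [11100]: ((NOT 1 IMPLIES 0) IMPLIES ((1 IMPLIES NOT 0) IMPLIES (1 XOR 1))) -> 0
  row 29 [11101]: ((NOT 1 IMPLIES 1) IMPLIES ((1 IMPLIES NOT 1) IMPLIES (1 XOR 1))) -> 1
  row 30 [11110]: ((NOT 1 IMPLIES 0) IMPLIES ((1 IMPLIES NOT 0) IMPLIES (1 XOR 1))) -> 0
  row 31 [11111]: ((NOT 1 IMPLIES 1) IMPLIES ((1 IMPLIES NOT 1) IMPLIES (1 XOR 1))) -> 1
Full result column, 4 rows per line (a,b,c fixed per line; d,e runs 00..11 left to right):
  rows 0-3 [a,b,c=000]: 1010  = hex A
  rows 4-7 [a,b,c=001]: 1111  = hex F
  rows 8-11 [a,b,c=010]: 1111  = hex F
  rows 12-15 [a,b,c=011]: 0101  = hex 5
  rows 16-19 [a,b,c=100]: 1010  = hex A
  rows 20-23 [a,b,c=101]: 1111  = hex F
  rows 24-27 [a,b,c=110]: 1111  = hex F
  rows 28-31 [a,b,c=111]: 0101  = hex 5
Output column (row 0 .. row 31) = 10101111111101011010111111110101
Output column grouped in 4s = 1010 1111 1111 0101 1010 1111 1111 0101 = 0xAFF5AFF5
Convert to decimal digit by digit (value = value*16 + digit):
  A -> 10
  10*16 + 15 (F) = 175
  175*16 + 15 (F) = 2815
  2815*16 + 5 = 45045
  45045*16 + 10 (A) = 720730
  720730*16 + 15 (F) = 11531695
  11531695*16 + 15 (F) = 184507135
  184507135*16 + 5 = 2952114165
Decimal = 2952114165

2952114165


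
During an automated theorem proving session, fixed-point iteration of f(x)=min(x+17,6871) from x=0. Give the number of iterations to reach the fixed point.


Step 1: x=0, cap=6871, increment=17
Step 2: x grows by 17 each step until capped at 6871; fixed point is x=6871
Step 3: iterations = ceil(6871/17) = 405

405


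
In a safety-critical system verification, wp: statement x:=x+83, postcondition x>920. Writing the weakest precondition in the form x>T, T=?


Formula: wp(x:=E, P) = P[E/x] (substitute E for x in postcondition)
Step 1: Postcondition: x>920
Step 2: Substitute x+83 for x: x+83>920
Step 3: Solve for x: x > 920-83 = 837

837


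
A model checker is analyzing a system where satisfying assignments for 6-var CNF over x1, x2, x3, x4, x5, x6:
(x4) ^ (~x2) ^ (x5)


CNF with 3 clauses over 6 vars (64 assignments).
An assignment satisfies CNF iff every clause has >=1 true literal.
Check each row (bits = x1,x2,x3,x4,x5,x6; clause T/F shown):
  row 0 [000000]: clauses=FTF -> 0
  row 1 [000001]: clauses=FTF -> 0
  row 2 [000010]: clauses=FTT -> 0
  row 3 [000011]: clauses=FTT -> 0
  row 4 [000100]: clauses=TTF -> 0
  (every remaining row is evaluated the same way; all 64 results are listed next)
Full result column, 8 rows per line (x1,x2,x3 fixed per line; x4,x5,x6 runs 000..111 left to right):
  rows 0-7 [x1,x2,x3=000]: 00000011  (ones: 2)
  rows 8-15 [x1,x2,x3=001]: 00000011  (ones: 2)
  rows 16-23 [x1,x2,x3=010]: 00000000  (ones: 0)
  rows 24-31 [x1,x2,x3=011]: 00000000  (ones: 0)
  rows 32-39 [x1,x2,x3=100]: 00000011  (ones: 2)
  rows 40-47 [x1,x2,x3=101]: 00000011  (ones: 2)
  rows 48-55 [x1,x2,x3=110]: 00000000  (ones: 0)
  rows 56-63 [x1,x2,x3=111]: 00000000  (ones: 0)
Satisfying assignments = 2+2+0+0+2+2+0+0 = 8

8


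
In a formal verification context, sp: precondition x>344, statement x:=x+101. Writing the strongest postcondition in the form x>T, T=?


Formula: sp(P, x:=E) = exists old_x. (x = E[old_x/x]) AND P[old_x/x] (old_x is the value of x before the assignment; eliminate old_x by solving x = E[old_x/x] for old_x)
Step 1: Precondition P: x>344, i.e. old_x > 344
Step 2: Assignment gives x = old_x + 101, so old_x = x - 101
Step 3: Substitute into P: x - 101 > 344
Step 4: Simplify: x > 344+101 = 445

445


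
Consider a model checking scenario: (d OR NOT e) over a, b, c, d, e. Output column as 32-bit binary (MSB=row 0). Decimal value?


Formula: (d OR NOT e) over a, b, c, d, e (32 rows)
Evaluate each row (bits = a,b,c,d,e, MSB first):
  row 0 [00000]: (0 OR NOT 0) -> 1
  row 1 [00001]: (0 OR NOT 1) -> 0
  row 2 [00010]: (1 OR NOT 0) -> 1
  row 3 [00011]: (1 OR NOT 1) -> 1
  row 4 [00100]: (0 OR NOT 0) -> 1
  row 5 [00101]: (0 OR NOT 1) -> 0
  row 6 [00110]: (1 OR NOT 0) -> 1
  row 7 [00111]: (1 OR NOT 1) -> 1
  row 8 [01000]: (0 OR NOT 0) -> 1
  row 9 [01001]: (0 OR NOT 1) -> 0
  row 10 [01010]: (1 OR NOT 0) -> 1
  row 11 [01011]: (1 OR NOT 1) -> 1
  row 12 [01100]: (0 OR NOT 0) -> 1
  row 13 [01101]: (0 OR NOT 1) -> 0
  row 14 [01110]: (1 OR NOT 0) -> 1
  row 15 [01111]: (1 OR NOT 1) -> 1
  row 16 [10000]: (0 OR NOT 0) -> 1
  row 17 [10001]: (0 OR NOT 1) -> 0
  row 18 [10010]: (1 OR NOT 0) -> 1
  row 19 [10011]: (1 OR NOT 1) -> 1
  row 20 [10100]: (0 OR NOT 0) -> 1
  row 21 [10101]: (0 OR NOT 1) -> 0
  row 22 [10110]: (1 OR NOT 0) -> 1
  row 23 [10111]: (1 OR NOT 1) -> 1
  row 24 [11000]: (0 OR NOT 0) -> 1
  row 25 [11001]: (0 OR NOT 1) -> 0
  row 26 [11010]: (1 OR NOT 0) -> 1
  row 27 [11011]: (1 OR NOT 1) -> 1
  row 28 [11100]: (0 OR NOT 0) -> 1
  row 29 [11101]: (0 OR NOT 1) -> 0
  row 30 [11110]: (1 OR NOT 0) -> 1
  row 31 [11111]: (1 OR NOT 1) -> 1
Full result column, 4 rows per line (a,b,c fixed per line; d,e runs 00..11 left to right):
  rows 0-3 [a,b,c=000]: 1011  = hex B
  rows 4-7 [a,b,c=001]: 1011  = hex B
  rows 8-11 [a,b,c=010]: 1011  = hex B
  rows 12-15 [a,b,c=011]: 1011  = hex B
  rows 16-19 [a,b,c=100]: 1011  = hex B
  rows 20-23 [a,b,c=101]: 1011  = hex B
  rows 24-27 [a,b,c=110]: 1011  = hex B
  rows 28-31 [a,b,c=111]: 1011  = hex B
Output column (row 0 .. row 31) = 10111011101110111011101110111011
Output column grouped in 4s = 1011 1011 1011 1011 1011 1011 1011 1011 = 0xBBBBBBBB
Convert to decimal digit by digit (value = value*16 + digit):
  B -> 11
  11*16 + 11 (B) = 187
  187*16 + 11 (B) = 3003
  3003*16 + 11 (B) = 48059
  48059*16 + 11 (B) = 768955
  768955*16 + 11 (B) = 12303291
  12303291*16 + 11 (B) = 196852667
  196852667*16 + 11 (B) = 3149642683
Decimal = 3149642683

3149642683


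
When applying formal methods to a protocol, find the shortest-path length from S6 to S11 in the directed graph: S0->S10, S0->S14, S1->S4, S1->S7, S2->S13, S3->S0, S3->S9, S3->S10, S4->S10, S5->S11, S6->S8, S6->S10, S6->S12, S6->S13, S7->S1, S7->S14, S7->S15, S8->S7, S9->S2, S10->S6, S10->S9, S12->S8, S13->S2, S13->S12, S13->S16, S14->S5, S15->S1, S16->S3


BFS layer-by-layer from S6:
  dist 0: {S6}
  dist 1: {S8, S10, S12, S13}
  dist 2: {S2, S7, S9, S16}
  dist 3: {S1, S3, S14, S15}
  dist 4: {S0, S4, S5}
  dist 5: {S11}
  -> S11 reached at distance 5
Shortest path length = 5

5


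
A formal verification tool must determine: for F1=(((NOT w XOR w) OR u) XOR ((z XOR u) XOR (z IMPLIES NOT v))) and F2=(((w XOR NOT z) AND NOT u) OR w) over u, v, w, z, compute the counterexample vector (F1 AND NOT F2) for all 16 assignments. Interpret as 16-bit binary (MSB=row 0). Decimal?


F1 = (((NOT w XOR w) OR u) XOR ((z XOR u) XOR (z IMPLIES NOT v)))
F2 = (((w XOR NOT z) AND NOT u) OR w)
Counterexample to F1=>F2 is where F1=1 and F2=0.
Evaluate each row (bits = u,v,w,z, MSB first):
  row 0 [0000]: F1=0 F2=1 -> F1&~F2 -> 0
  row 1 [0001]: F1=1 F2=0 -> F1&~F2 -> 1
  row 2 [0010]: F1=0 F2=1 -> F1&~F2 -> 0
  row 3 [0011]: F1=1 F2=1 -> F1&~F2 -> 0
  row 4 [0100]: F1=0 F2=1 -> F1&~F2 -> 0
  row 5 [0101]: F1=0 F2=0 -> F1&~F2 -> 0
  row 6 [0110]: F1=0 F2=1 -> F1&~F2 -> 0
  row 7 [0111]: F1=0 F2=1 -> F1&~F2 -> 0
  row 8 [1000]: F1=1 F2=0 -> F1&~F2 -> 1
  row 9 [1001]: F1=0 F2=0 -> F1&~F2 -> 0
  row 10 [1010]: F1=1 F2=1 -> F1&~F2 -> 0
  row 11 [1011]: F1=0 F2=1 -> F1&~F2 -> 0
  row 12 [1100]: F1=1 F2=0 -> F1&~F2 -> 1
  row 13 [1101]: F1=1 F2=0 -> F1&~F2 -> 1
  row 14 [1110]: F1=1 F2=1 -> F1&~F2 -> 0
  row 15 [1111]: F1=1 F2=1 -> F1&~F2 -> 0
Full result column, 4 rows per line (u,v fixed per line; w,z runs 00..11 left to right):
  rows 0-3 [u,v=00]: 0100  = hex 4
  rows 4-7 [u,v=01]: 0000  = hex 0
  rows 8-11 [u,v=10]: 1000  = hex 8
  rows 12-15 [u,v=11]: 1100  = hex C
Counterexample vector (row 0 .. row 15) = 0100000010001100
Output column grouped in 4s = 0100 0000 1000 1100 = 0x408C
Convert to decimal digit by digit (value = value*16 + digit):
  4 -> 4
  4*16 + 0 = 64
  64*16 + 8 = 1032
  1032*16 + 12 (C) = 16524
Decimal = 16524

16524


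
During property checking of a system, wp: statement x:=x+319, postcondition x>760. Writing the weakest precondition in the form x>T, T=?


Formula: wp(x:=E, P) = P[E/x] (substitute E for x in postcondition)
Step 1: Postcondition: x>760
Step 2: Substitute x+319 for x: x+319>760
Step 3: Solve for x: x > 760-319 = 441

441


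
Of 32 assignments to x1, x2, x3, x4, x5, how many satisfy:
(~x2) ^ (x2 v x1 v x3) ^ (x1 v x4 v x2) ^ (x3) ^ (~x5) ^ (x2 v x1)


CNF with 6 clauses over 5 vars (32 assignments).
An assignment satisfies CNF iff every clause has >=1 true literal.
Check each row (bits = x1,x2,x3,x4,x5; clause T/F shown):
  row 0 [00000]: clauses=TFFFTF -> 0
  row 1 [00001]: clauses=TFFFFF -> 0
  row 2 [00010]: clauses=TFTFTF -> 0
  row 3 [00011]: clauses=TFTFFF -> 0
  row 4 [00100]: clauses=TTFTTF -> 0
  row 5 [00101]: clauses=TTFTFF -> 0
  row 6 [00110]: clauses=TTTTTF -> 0
  row 7 [00111]: clauses=TTTTFF -> 0
  row 8 [01000]: clauses=FTTFTT -> 0
  row 9 [01001]: clauses=FTTFFT -> 0
  row 10 [01010]: clauses=FTTFTT -> 0
  row 11 [01011]: clauses=FTTFFT -> 0
  row 12 [01100]: clauses=FTTTTT -> 0
  row 13 [01101]: clauses=FTTTFT -> 0
  row 14 [01110]: clauses=FTTTTT -> 0
  row 15 [01111]: clauses=FTTTFT -> 0
  row 16 [10000]: clauses=TTTFTT -> 0
  row 17 [10001]: clauses=TTTFFT -> 0
  row 18 [10010]: clauses=TTTFTT -> 0
  row 19 [10011]: clauses=TTTFFT -> 0
  row 20 [10100]: clauses=TTTTTT -> 1
  row 21 [10101]: clauses=TTTTFT -> 0
  row 22 [10110]: clauses=TTTTTT -> 1
  row 23 [10111]: clauses=TTTTFT -> 0
  row 24 [11000]: clauses=FTTFTT -> 0
  row 25 [11001]: clauses=FTTFFT -> 0
  row 26 [11010]: clauses=FTTFTT -> 0
  row 27 [11011]: clauses=FTTFFT -> 0
  row 28 [11100]: clauses=FTTTTT -> 0
  row 29 [11101]: clauses=FTTTFT -> 0
  row 30 [11110]: clauses=FTTTTT -> 0
  row 31 [11111]: clauses=FTTTFT -> 0
Full result column, 8 rows per line (x1,x2 fixed per line; x3,x4,x5 runs 000..111 left to right):
  rows 0-7 [x1,x2=00]: 00000000  (ones: 0)
  rows 8-15 [x1,x2=01]: 00000000  (ones: 0)
  rows 16-23 [x1,x2=10]: 00001010  (ones: 2)
  rows 24-31 [x1,x2=11]: 00000000  (ones: 0)
Satisfying assignments = 0+0+2+0 = 2

2


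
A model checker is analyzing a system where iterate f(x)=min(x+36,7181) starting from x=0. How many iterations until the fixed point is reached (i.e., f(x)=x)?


Step 1: x=0, cap=7181, increment=36
Step 2: x grows by 36 each step until capped at 7181; fixed point is x=7181
Step 3: iterations = ceil(7181/36) = 200

200


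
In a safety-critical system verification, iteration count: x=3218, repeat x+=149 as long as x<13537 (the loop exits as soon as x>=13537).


Step 1: x goes from 3218 toward 13537 by 149; the body runs while x<13537, so iterations = ceil((bound-start)/step)
Step 2: Distance=10319
Step 3: ceil(10319/149)=70

70


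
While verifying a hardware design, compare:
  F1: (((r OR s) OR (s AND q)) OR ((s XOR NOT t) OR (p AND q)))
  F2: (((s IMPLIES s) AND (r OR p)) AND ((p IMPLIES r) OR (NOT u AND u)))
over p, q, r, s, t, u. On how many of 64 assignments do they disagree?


F1 = (((r OR s) OR (s AND q)) OR ((s XOR NOT t) OR (p AND q)))
F2 = (((s IMPLIES s) AND (r OR p)) AND ((p IMPLIES r) OR (NOT u AND u)))
Evaluate both on each of 64 rows (bits = p,q,r,s,t,u):
  row 0 [000000]: F1=1 F2=0 (differ) -> 1
  row 1 [000001]: F1=1 F2=0 (differ) -> 1
  row 2 [000010]: F1=0 F2=0 -> 0
  row 3 [000011]: F1=0 F2=0 -> 0
  row 4 [000100]: F1=1 F2=0 (differ) -> 1
  (every remaining row is evaluated the same way; all 64 results are listed next)
Full result column, 8 rows per line (p,q,r fixed per line; s,t,u runs 000..111 left to right):
  rows 0-7 [p,q,r=000]: 11001111  (ones: 6)
  rows 8-15 [p,q,r=001]: 00000000  (ones: 0)
  rows 16-23 [p,q,r=010]: 11001111  (ones: 6)
  rows 24-31 [p,q,r=011]: 00000000  (ones: 0)
  rows 32-39 [p,q,r=100]: 11001111  (ones: 6)
  rows 40-47 [p,q,r=101]: 00000000  (ones: 0)
  rows 48-55 [p,q,r=110]: 11111111  (ones: 8)
  rows 56-63 [p,q,r=111]: 00000000  (ones: 0)
Disagreements = 6+0+6+0+6+0+8+0 = 26

26


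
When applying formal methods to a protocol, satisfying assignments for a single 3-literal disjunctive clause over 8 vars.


Step 1: Total=2^8=256
Step 2: Unsat when all 3 false: 2^5=32
Step 3: Sat=256-32=224

224


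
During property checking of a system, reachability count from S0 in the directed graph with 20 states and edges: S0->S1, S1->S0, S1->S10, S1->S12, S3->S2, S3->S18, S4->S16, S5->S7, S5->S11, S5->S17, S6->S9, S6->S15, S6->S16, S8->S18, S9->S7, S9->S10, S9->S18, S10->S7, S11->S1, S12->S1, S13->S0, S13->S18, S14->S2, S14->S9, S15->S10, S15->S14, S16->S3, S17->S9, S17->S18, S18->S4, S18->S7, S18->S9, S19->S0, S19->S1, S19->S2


BFS from S0:
  layer 0: {S0}
  layer 1: {S1}
  layer 2: {S10, S12}
  layer 3: {S7}
Reachable set: {S0, S1, S7, S10, S12}
Count = 5

5


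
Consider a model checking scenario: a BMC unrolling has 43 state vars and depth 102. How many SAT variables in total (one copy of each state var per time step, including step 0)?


BMC unrolls to depth k, creating one copy of each state var for steps 0..k.
Step count = 102 + 1 = 103 (steps 0 through 102)
Vars per step = 43
Total = 43 * 103 = 4429

4429


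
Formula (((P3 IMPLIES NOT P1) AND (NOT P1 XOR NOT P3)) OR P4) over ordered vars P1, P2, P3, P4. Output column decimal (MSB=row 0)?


Formula: (((P3 IMPLIES NOT P1) AND (NOT P1 XOR NOT P3)) OR P4) over P1, P2, P3, P4 (16 rows)
Evaluate each row (bits = P1,P2,P3,P4, MSB first):
  row 0 [0000]: (((0 IMPLIES NOT 0) AND (NOT 0 XOR NOT 0)) OR 0) -> 0
  row 1 [0001]: (((0 IMPLIES NOT 0) AND (NOT 0 XOR NOT 0)) OR 1) -> 1
  row 2 [0010]: (((1 IMPLIES NOT 0) AND (NOT 0 XOR NOT 1)) OR 0) -> 1
  row 3 [0011]: (((1 IMPLIES NOT 0) AND (NOT 0 XOR NOT 1)) OR 1) -> 1
  row 4 [0100]: (((0 IMPLIES NOT 0) AND (NOT 0 XOR NOT 0)) OR 0) -> 0
  row 5 [0101]: (((0 IMPLIES NOT 0) AND (NOT 0 XOR NOT 0)) OR 1) -> 1
  row 6 [0110]: (((1 IMPLIES NOT 0) AND (NOT 0 XOR NOT 1)) OR 0) -> 1
  row 7 [0111]: (((1 IMPLIES NOT 0) AND (NOT 0 XOR NOT 1)) OR 1) -> 1
  row 8 [1000]: (((0 IMPLIES NOT 1) AND (NOT 1 XOR NOT 0)) OR 0) -> 1
  row 9 [1001]: (((0 IMPLIES NOT 1) AND (NOT 1 XOR NOT 0)) OR 1) -> 1
  row 10 [1010]: (((1 IMPLIES NOT 1) AND (NOT 1 XOR NOT 1)) OR 0) -> 0
  row 11 [1011]: (((1 IMPLIES NOT 1) AND (NOT 1 XOR NOT 1)) OR 1) -> 1
  row 12 [1100]: (((0 IMPLIES NOT 1) AND (NOT 1 XOR NOT 0)) OR 0) -> 1
  row 13 [1101]: (((0 IMPLIES NOT 1) AND (NOT 1 XOR NOT 0)) OR 1) -> 1
  row 14 [1110]: (((1 IMPLIES NOT 1) AND (NOT 1 XOR NOT 1)) OR 0) -> 0
  row 15 [1111]: (((1 IMPLIES NOT 1) AND (NOT 1 XOR NOT 1)) OR 1) -> 1
Full result column, 4 rows per line (P1,P2 fixed per line; P3,P4 runs 00..11 left to right):
  rows 0-3 [P1,P2=00]: 0111  = hex 7
  rows 4-7 [P1,P2=01]: 0111  = hex 7
  rows 8-11 [P1,P2=10]: 1101  = hex D
  rows 12-15 [P1,P2=11]: 1101  = hex D
Output column (row 0 .. row 15) = 0111011111011101
Output column grouped in 4s = 0111 0111 1101 1101 = 0x77DD
Convert to decimal digit by digit (value = value*16 + digit):
  7 -> 7
  7*16 + 7 = 119
  119*16 + 13 (D) = 1917
  1917*16 + 13 (D) = 30685
Decimal = 30685

30685


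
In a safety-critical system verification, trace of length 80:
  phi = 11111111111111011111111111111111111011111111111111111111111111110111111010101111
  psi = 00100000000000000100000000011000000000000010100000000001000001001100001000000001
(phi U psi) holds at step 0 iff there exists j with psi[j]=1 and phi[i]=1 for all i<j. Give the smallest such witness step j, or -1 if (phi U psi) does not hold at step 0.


(phi U psi) at 0: need smallest j with psi[j]=1 and phi[i]=1 for all i in [0,j).
Scan from step 0:
  step 0: phi=1, psi=0 -> continue
  step 1: phi=1, psi=0 -> continue
  step 2: psi=1 and phi held for [0,2) -> witness found
Witness step = 2

2


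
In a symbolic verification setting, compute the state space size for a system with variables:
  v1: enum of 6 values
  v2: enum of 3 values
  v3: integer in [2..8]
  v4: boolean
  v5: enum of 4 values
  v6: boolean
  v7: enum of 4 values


State space = product of domain sizes of all variables.
Domain sizes:
  v1 (enum of 6 values): 6
  v2 (enum of 3 values): 3
  v3 (integer in [2..8]): 7
  v4 (boolean): 2
  v5 (enum of 4 values): 4
  v6 (boolean): 2
  v7 (enum of 4 values): 4
Product = 6 * 3 * 7 * 2 * 4 * 2 * 4 = 8064

8064


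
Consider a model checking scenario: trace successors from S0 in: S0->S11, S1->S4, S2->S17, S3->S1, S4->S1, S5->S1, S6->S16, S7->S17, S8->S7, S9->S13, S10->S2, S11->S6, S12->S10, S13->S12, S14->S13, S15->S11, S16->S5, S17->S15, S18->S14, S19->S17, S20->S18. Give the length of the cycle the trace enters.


Trace from S0 until a state repeats:
  S0 -> S11 -> S6 -> S16 -> S5 -> S1 -> S4 -> S1
S1 first seen at step 5, revisited at step 7.
Cycle length = 7 - 5 = 2

2


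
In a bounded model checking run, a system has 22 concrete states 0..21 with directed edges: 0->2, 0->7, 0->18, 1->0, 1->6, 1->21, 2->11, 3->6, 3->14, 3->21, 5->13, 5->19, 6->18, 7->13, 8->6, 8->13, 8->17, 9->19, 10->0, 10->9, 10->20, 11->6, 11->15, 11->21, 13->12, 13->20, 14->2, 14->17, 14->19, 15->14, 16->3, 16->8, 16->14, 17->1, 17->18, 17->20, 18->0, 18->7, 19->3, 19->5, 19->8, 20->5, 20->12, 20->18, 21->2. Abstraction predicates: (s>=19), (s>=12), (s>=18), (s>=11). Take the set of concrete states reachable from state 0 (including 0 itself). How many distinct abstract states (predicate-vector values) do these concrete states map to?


BFS from 0:
Concrete reachable: {0, 1, 2, 3, 5, 6, 7, 8, 11, 12, 13, 14, 15, 17, 18, 19, 20, 21}
Abstract via predicates (s>=19), (s>=12), (s>=18), (s>=11):
  (0,0,0,0) <- {0, 1, 2, 3, 5, 6, 7, 8}
  (0,0,0,1) <- {11}
  (0,1,0,1) <- {12, 13, 14, 15, 17}
  (0,1,1,1) <- {18}
  (1,1,1,1) <- {19, 20, 21}
Distinct abstract states = 5

5


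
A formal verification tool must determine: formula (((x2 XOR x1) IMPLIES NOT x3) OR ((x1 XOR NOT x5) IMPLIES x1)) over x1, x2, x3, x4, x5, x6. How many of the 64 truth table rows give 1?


Formula: (((x2 XOR x1) IMPLIES NOT x3) OR ((x1 XOR NOT x5) IMPLIES x1)) over 6 vars (64 rows)
Evaluate each row (x1, x2, x3, x4, x5, x6 as bits, MSB first):
  row 0 [000000]: (((0 XOR 0) IMPLIES NOT 0) OR ((0 XOR NOT 0) IMPLIES 0)) -> 1
  row 1 [000001]: (((0 XOR 0) IMPLIES NOT 0) OR ((0 XOR NOT 0) IMPLIES 0)) -> 1
  row 2 [000010]: (((0 XOR 0) IMPLIES NOT 0) OR ((0 XOR NOT 1) IMPLIES 0)) -> 1
  row 3 [000011]: (((0 XOR 0) IMPLIES NOT 0) OR ((0 XOR NOT 1) IMPLIES 0)) -> 1
  row 4 [000100]: (((0 XOR 0) IMPLIES NOT 0) OR ((0 XOR NOT 0) IMPLIES 0)) -> 1
  (every remaining row is evaluated the same way; all 64 results are listed next)
Full result column, 8 rows per line (x1,x2,x3 fixed per line; x4,x5,x6 runs 000..111 left to right):
  rows 0-7 [x1,x2,x3=000]: 11111111  (ones: 8)
  rows 8-15 [x1,x2,x3=001]: 11111111  (ones: 8)
  rows 16-23 [x1,x2,x3=010]: 11111111  (ones: 8)
  rows 24-31 [x1,x2,x3=011]: 00110011  (ones: 4)
  rows 32-39 [x1,x2,x3=100]: 11111111  (ones: 8)
  rows 40-47 [x1,x2,x3=101]: 11111111  (ones: 8)
  rows 48-55 [x1,x2,x3=110]: 11111111  (ones: 8)
  rows 56-63 [x1,x2,x3=111]: 11111111  (ones: 8)
Count of 1-rows = 8+8+8+4+8+8+8+8 = 60

60


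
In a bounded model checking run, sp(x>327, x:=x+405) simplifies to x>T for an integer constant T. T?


Formula: sp(P, x:=E) = exists old_x. (x = E[old_x/x]) AND P[old_x/x] (old_x is the value of x before the assignment; eliminate old_x by solving x = E[old_x/x] for old_x)
Step 1: Precondition P: x>327, i.e. old_x > 327
Step 2: Assignment gives x = old_x + 405, so old_x = x - 405
Step 3: Substitute into P: x - 405 > 327
Step 4: Simplify: x > 327+405 = 732

732


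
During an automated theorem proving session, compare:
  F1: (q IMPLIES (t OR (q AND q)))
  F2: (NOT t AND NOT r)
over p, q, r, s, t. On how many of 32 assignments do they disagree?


F1 = (q IMPLIES (t OR (q AND q)))
F2 = (NOT t AND NOT r)
Evaluate both on each of 32 rows (bits = p,q,r,s,t):
  row 0 [00000]: F1=1 F2=1 -> 0
  row 1 [00001]: F1=1 F2=0 (differ) -> 1
  row 2 [00010]: F1=1 F2=1 -> 0
  row 3 [00011]: F1=1 F2=0 (differ) -> 1
  row 4 [00100]: F1=1 F2=0 (differ) -> 1
  row 5 [00101]: F1=1 F2=0 (differ) -> 1
  row 6 [00110]: F1=1 F2=0 (differ) -> 1
  row 7 [00111]: F1=1 F2=0 (differ) -> 1
  row 8 [01000]: F1=1 F2=1 -> 0
  row 9 [01001]: F1=1 F2=0 (differ) -> 1
  row 10 [01010]: F1=1 F2=1 -> 0
  row 11 [01011]: F1=1 F2=0 (differ) -> 1
  row 12 [01100]: F1=1 F2=0 (differ) -> 1
  row 13 [01101]: F1=1 F2=0 (differ) -> 1
  row 14 [01110]: F1=1 F2=0 (differ) -> 1
  row 15 [01111]: F1=1 F2=0 (differ) -> 1
  row 16 [10000]: F1=1 F2=1 -> 0
  row 17 [10001]: F1=1 F2=0 (differ) -> 1
  row 18 [10010]: F1=1 F2=1 -> 0
  row 19 [10011]: F1=1 F2=0 (differ) -> 1
  row 20 [10100]: F1=1 F2=0 (differ) -> 1
  row 21 [10101]: F1=1 F2=0 (differ) -> 1
  row 22 [10110]: F1=1 F2=0 (differ) -> 1
  row 23 [10111]: F1=1 F2=0 (differ) -> 1
  row 24 [11000]: F1=1 F2=1 -> 0
  row 25 [11001]: F1=1 F2=0 (differ) -> 1
  row 26 [11010]: F1=1 F2=1 -> 0
  row 27 [11011]: F1=1 F2=0 (differ) -> 1
  row 28 [11100]: F1=1 F2=0 (differ) -> 1
  row 29 [11101]: F1=1 F2=0 (differ) -> 1
  row 30 [11110]: F1=1 F2=0 (differ) -> 1
  row 31 [11111]: F1=1 F2=0 (differ) -> 1
Full result column, 8 rows per line (p,q fixed per line; r,s,t runs 000..111 left to right):
  rows 0-7 [p,q=00]: 01011111  (ones: 6)
  rows 8-15 [p,q=01]: 01011111  (ones: 6)
  rows 16-23 [p,q=10]: 01011111  (ones: 6)
  rows 24-31 [p,q=11]: 01011111  (ones: 6)
Disagreements = 6+6+6+6 = 24

24


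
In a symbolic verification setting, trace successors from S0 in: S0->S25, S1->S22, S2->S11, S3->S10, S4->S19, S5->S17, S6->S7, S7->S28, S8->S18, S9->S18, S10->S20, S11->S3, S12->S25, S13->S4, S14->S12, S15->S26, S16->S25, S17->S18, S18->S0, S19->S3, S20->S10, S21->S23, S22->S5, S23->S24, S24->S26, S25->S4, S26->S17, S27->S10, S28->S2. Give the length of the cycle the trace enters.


Trace from S0 until a state repeats:
  S0 -> S25 -> S4 -> S19 -> S3 -> S10 -> S20 -> S10
S10 first seen at step 5, revisited at step 7.
Cycle length = 7 - 5 = 2

2


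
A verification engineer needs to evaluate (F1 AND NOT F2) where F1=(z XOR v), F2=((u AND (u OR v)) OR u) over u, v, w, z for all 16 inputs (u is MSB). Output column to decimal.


F1 = (z XOR v)
F2 = ((u AND (u OR v)) OR u)
Counterexample to F1=>F2 is where F1=1 and F2=0.
Evaluate each row (bits = u,v,w,z, MSB first):
  row 0 [0000]: F1=0 F2=0 -> F1&~F2 -> 0
  row 1 [0001]: F1=1 F2=0 -> F1&~F2 -> 1
  row 2 [0010]: F1=0 F2=0 -> F1&~F2 -> 0
  row 3 [0011]: F1=1 F2=0 -> F1&~F2 -> 1
  row 4 [0100]: F1=1 F2=0 -> F1&~F2 -> 1
  row 5 [0101]: F1=0 F2=0 -> F1&~F2 -> 0
  row 6 [0110]: F1=1 F2=0 -> F1&~F2 -> 1
  row 7 [0111]: F1=0 F2=0 -> F1&~F2 -> 0
  row 8 [1000]: F1=0 F2=1 -> F1&~F2 -> 0
  row 9 [1001]: F1=1 F2=1 -> F1&~F2 -> 0
  row 10 [1010]: F1=0 F2=1 -> F1&~F2 -> 0
  row 11 [1011]: F1=1 F2=1 -> F1&~F2 -> 0
  row 12 [1100]: F1=1 F2=1 -> F1&~F2 -> 0
  row 13 [1101]: F1=0 F2=1 -> F1&~F2 -> 0
  row 14 [1110]: F1=1 F2=1 -> F1&~F2 -> 0
  row 15 [1111]: F1=0 F2=1 -> F1&~F2 -> 0
Full result column, 4 rows per line (u,v fixed per line; w,z runs 00..11 left to right):
  rows 0-3 [u,v=00]: 0101  = hex 5
  rows 4-7 [u,v=01]: 1010  = hex A
  rows 8-11 [u,v=10]: 0000  = hex 0
  rows 12-15 [u,v=11]: 0000  = hex 0
Counterexample vector (row 0 .. row 15) = 0101101000000000
Output column grouped in 4s = 0101 1010 0000 0000 = 0x5A00
Convert to decimal digit by digit (value = value*16 + digit):
  5 -> 5
  5*16 + 10 (A) = 90
  90*16 + 0 = 1440
  1440*16 + 0 = 23040
Decimal = 23040

23040


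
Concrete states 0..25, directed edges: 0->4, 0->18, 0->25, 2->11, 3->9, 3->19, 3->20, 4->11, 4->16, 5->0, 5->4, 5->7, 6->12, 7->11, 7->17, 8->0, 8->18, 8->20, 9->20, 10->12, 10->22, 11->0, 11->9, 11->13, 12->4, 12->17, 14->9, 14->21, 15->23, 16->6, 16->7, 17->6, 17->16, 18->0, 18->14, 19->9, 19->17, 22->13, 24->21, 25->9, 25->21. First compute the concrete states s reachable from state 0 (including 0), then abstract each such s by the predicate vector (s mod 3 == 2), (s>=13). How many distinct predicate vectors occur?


BFS from 0:
Concrete reachable: {0, 4, 6, 7, 9, 11, 12, 13, 14, 16, 17, 18, 20, 21, 25}
Abstract via predicates (s mod 3 == 2), (s>=13):
  (0,0) <- {0, 4, 6, 7, 9, 12}
  (0,1) <- {13, 16, 18, 21, 25}
  (1,0) <- {11}
  (1,1) <- {14, 17, 20}
Distinct abstract states = 4

4


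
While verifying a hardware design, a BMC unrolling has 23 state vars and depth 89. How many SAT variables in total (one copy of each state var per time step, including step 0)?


BMC unrolls to depth k, creating one copy of each state var for steps 0..k.
Step count = 89 + 1 = 90 (steps 0 through 89)
Vars per step = 23
Total = 23 * 90 = 2070

2070


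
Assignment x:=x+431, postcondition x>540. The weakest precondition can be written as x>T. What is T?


Formula: wp(x:=E, P) = P[E/x] (substitute E for x in postcondition)
Step 1: Postcondition: x>540
Step 2: Substitute x+431 for x: x+431>540
Step 3: Solve for x: x > 540-431 = 109

109


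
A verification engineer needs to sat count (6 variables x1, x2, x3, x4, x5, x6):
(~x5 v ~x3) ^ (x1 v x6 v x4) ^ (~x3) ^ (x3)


CNF with 4 clauses over 6 vars (64 assignments).
An assignment satisfies CNF iff every clause has >=1 true literal.
Check each row (bits = x1,x2,x3,x4,x5,x6; clause T/F shown):
  row 0 [000000]: clauses=TFTF -> 0
  row 1 [000001]: clauses=TTTF -> 0
  row 2 [000010]: clauses=TFTF -> 0
  row 3 [000011]: clauses=TTTF -> 0
  row 4 [000100]: clauses=TTTF -> 0
  (every remaining row is evaluated the same way; all 64 results are listed next)
Full result column, 8 rows per line (x1,x2,x3 fixed per line; x4,x5,x6 runs 000..111 left to right):
  rows 0-7 [x1,x2,x3=000]: 00000000  (ones: 0)
  rows 8-15 [x1,x2,x3=001]: 00000000  (ones: 0)
  rows 16-23 [x1,x2,x3=010]: 00000000  (ones: 0)
  rows 24-31 [x1,x2,x3=011]: 00000000  (ones: 0)
  rows 32-39 [x1,x2,x3=100]: 00000000  (ones: 0)
  rows 40-47 [x1,x2,x3=101]: 00000000  (ones: 0)
  rows 48-55 [x1,x2,x3=110]: 00000000  (ones: 0)
  rows 56-63 [x1,x2,x3=111]: 00000000  (ones: 0)
Satisfying assignments = 0+0+0+0+0+0+0+0 = 0

0


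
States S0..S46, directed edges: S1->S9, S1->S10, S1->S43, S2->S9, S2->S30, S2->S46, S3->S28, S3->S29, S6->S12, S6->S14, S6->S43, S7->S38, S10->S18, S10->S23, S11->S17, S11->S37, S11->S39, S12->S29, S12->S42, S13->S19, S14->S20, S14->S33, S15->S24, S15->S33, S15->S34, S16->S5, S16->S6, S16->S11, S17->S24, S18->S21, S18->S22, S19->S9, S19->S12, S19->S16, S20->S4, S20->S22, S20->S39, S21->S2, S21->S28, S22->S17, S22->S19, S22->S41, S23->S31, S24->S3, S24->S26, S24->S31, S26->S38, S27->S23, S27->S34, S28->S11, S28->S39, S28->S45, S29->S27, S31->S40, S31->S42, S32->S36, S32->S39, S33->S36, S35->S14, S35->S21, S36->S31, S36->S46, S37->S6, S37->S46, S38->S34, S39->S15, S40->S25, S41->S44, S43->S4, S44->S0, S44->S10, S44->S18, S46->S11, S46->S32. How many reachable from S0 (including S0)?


BFS from S0:
  layer 0: {S0}
Reachable set: {S0}
Count = 1

1


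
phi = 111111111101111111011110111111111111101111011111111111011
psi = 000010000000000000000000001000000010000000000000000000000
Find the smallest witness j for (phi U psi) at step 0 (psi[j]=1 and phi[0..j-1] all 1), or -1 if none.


(phi U psi) at 0: need smallest j with psi[j]=1 and phi[i]=1 for all i in [0,j).
Scan from step 0:
  step 0: phi=1, psi=0 -> continue
  step 1: phi=1, psi=0 -> continue
  step 2: phi=1, psi=0 -> continue
  step 3: phi=1, psi=0 -> continue
  step 4: psi=1 and phi held for [0,4) -> witness found
Witness step = 4

4


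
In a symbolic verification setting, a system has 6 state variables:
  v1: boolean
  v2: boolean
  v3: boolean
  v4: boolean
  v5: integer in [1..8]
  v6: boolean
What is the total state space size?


State space = product of domain sizes of all variables.
Domain sizes:
  v1 (boolean): 2
  v2 (boolean): 2
  v3 (boolean): 2
  v4 (boolean): 2
  v5 (integer in [1..8]): 8
  v6 (boolean): 2
Product = 2 * 2 * 2 * 2 * 8 * 2 = 256

256


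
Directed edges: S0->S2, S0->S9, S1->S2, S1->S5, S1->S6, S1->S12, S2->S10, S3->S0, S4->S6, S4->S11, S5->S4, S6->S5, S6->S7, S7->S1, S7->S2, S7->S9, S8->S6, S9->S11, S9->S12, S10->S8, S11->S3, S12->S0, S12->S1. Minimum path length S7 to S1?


BFS layer-by-layer from S7:
  dist 0: {S7}
  dist 1: {S1, S2, S9}
  -> S1 reached at distance 1
Shortest path length = 1

1


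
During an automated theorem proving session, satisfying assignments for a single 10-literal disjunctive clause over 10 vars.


Step 1: Total=2^10=1024
Step 2: Unsat when all 10 false: 2^0=1
Step 3: Sat=1024-1=1023

1023


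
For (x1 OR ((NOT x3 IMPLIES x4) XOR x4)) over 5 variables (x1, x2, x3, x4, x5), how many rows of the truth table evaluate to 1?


Formula: (x1 OR ((NOT x3 IMPLIES x4) XOR x4)) over 5 vars (32 rows)
Evaluate each row (x1, x2, x3, x4, x5 as bits, MSB first):
  row 0 [00000]: (0 OR ((NOT 0 IMPLIES 0) XOR 0)) -> 0
  row 1 [00001]: (0 OR ((NOT 0 IMPLIES 0) XOR 0)) -> 0
  row 2 [00010]: (0 OR ((NOT 0 IMPLIES 1) XOR 1)) -> 0
  row 3 [00011]: (0 OR ((NOT 0 IMPLIES 1) XOR 1)) -> 0
  row 4 [00100]: (0 OR ((NOT 1 IMPLIES 0) XOR 0)) -> 1
  row 5 [00101]: (0 OR ((NOT 1 IMPLIES 0) XOR 0)) -> 1
  row 6 [00110]: (0 OR ((NOT 1 IMPLIES 1) XOR 1)) -> 0
  row 7 [00111]: (0 OR ((NOT 1 IMPLIES 1) XOR 1)) -> 0
  row 8 [01000]: (0 OR ((NOT 0 IMPLIES 0) XOR 0)) -> 0
  row 9 [01001]: (0 OR ((NOT 0 IMPLIES 0) XOR 0)) -> 0
  row 10 [01010]: (0 OR ((NOT 0 IMPLIES 1) XOR 1)) -> 0
  row 11 [01011]: (0 OR ((NOT 0 IMPLIES 1) XOR 1)) -> 0
  row 12 [01100]: (0 OR ((NOT 1 IMPLIES 0) XOR 0)) -> 1
  row 13 [01101]: (0 OR ((NOT 1 IMPLIES 0) XOR 0)) -> 1
  row 14 [01110]: (0 OR ((NOT 1 IMPLIES 1) XOR 1)) -> 0
  row 15 [01111]: (0 OR ((NOT 1 IMPLIES 1) XOR 1)) -> 0
  row 16 [10000]: (1 OR ((NOT 0 IMPLIES 0) XOR 0)) -> 1
  row 17 [10001]: (1 OR ((NOT 0 IMPLIES 0) XOR 0)) -> 1
  row 18 [10010]: (1 OR ((NOT 0 IMPLIES 1) XOR 1)) -> 1
  row 19 [10011]: (1 OR ((NOT 0 IMPLIES 1) XOR 1)) -> 1
  row 20 [10100]: (1 OR ((NOT 1 IMPLIES 0) XOR 0)) -> 1
  row 21 [10101]: (1 OR ((NOT 1 IMPLIES 0) XOR 0)) -> 1
  row 22 [10110]: (1 OR ((NOT 1 IMPLIES 1) XOR 1)) -> 1
  row 23 [10111]: (1 OR ((NOT 1 IMPLIES 1) XOR 1)) -> 1
  row 24 [11000]: (1 OR ((NOT 0 IMPLIES 0) XOR 0)) -> 1
  row 25 [11001]: (1 OR ((NOT 0 IMPLIES 0) XOR 0)) -> 1
  row 26 [11010]: (1 OR ((NOT 0 IMPLIES 1) XOR 1)) -> 1
  row 27 [11011]: (1 OR ((NOT 0 IMPLIES 1) XOR 1)) -> 1
  row 28 [11100]: (1 OR ((NOT 1 IMPLIES 0) XOR 0)) -> 1
  row 29 [11101]: (1 OR ((NOT 1 IMPLIES 0) XOR 0)) -> 1
  row 30 [11110]: (1 OR ((NOT 1 IMPLIES 1) XOR 1)) -> 1
  row 31 [11111]: (1 OR ((NOT 1 IMPLIES 1) XOR 1)) -> 1
Full result column, 8 rows per line (x1,x2 fixed per line; x3,x4,x5 runs 000..111 left to right):
  rows 0-7 [x1,x2=00]: 00001100  (ones: 2)
  rows 8-15 [x1,x2=01]: 00001100  (ones: 2)
  rows 16-23 [x1,x2=10]: 11111111  (ones: 8)
  rows 24-31 [x1,x2=11]: 11111111  (ones: 8)
Count of 1-rows = 2+2+8+8 = 20

20
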